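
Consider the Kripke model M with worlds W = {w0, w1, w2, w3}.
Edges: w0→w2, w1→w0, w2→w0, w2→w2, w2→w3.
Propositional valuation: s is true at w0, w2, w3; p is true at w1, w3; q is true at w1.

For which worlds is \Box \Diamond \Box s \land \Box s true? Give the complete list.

Let φ = \Box \Diamond \Box s \land \Box s. Evaluate φ at each world:
  w0 (successors {w2}): φ is true.
  w1 (successors {w0}): φ is true.
  w2 (successors {w0, w2, w3}): φ is false.
  w3 (successors ∅): φ is true.
For instance, at w2:
  At w2: \Box \Diamond \Box s is false, \Box s is true, so \Box \Diamond \Box s \land \Box s is false.
    At w2: \Box \Diamond \Box s requires \Diamond \Box s at every successor {w0, w2, w3}.
      \Diamond \Box s fails at w3, so \Box \Diamond \Box s is false at w2.
    At w2: \Box s requires s at every successor {w0, w2, w3}.
      At w0: s is true.
      At w2: s is true.
      At w3: s is true.
    So \Box s is true at w2.
Satisfying worlds: {w0, w1, w3}

w0, w1, w3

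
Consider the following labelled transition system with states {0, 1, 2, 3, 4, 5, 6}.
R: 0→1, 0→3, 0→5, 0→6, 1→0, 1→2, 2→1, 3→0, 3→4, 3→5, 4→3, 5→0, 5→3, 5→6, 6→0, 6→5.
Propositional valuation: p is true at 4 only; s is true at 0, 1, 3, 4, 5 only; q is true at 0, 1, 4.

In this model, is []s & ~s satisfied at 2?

At 2: []s is true, ~s is true, so []s & ~s is true.
  At 2: []s requires s at every successor {1}.
    At 1: s is true.
  So []s is true at 2.

Yes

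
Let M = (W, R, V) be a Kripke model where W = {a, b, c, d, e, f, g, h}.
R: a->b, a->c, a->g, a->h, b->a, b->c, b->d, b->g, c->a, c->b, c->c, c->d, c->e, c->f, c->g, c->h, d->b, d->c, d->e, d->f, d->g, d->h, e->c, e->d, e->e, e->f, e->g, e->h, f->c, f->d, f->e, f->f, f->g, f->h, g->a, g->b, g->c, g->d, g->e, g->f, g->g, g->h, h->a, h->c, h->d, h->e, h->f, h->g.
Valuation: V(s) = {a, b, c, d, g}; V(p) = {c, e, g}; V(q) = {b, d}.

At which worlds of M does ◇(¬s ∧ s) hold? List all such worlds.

none

Let φ = ◇(¬s ∧ s). Evaluate φ at each world:
  a (successors {b, c, g, h}): φ is false.
  b (successors {a, c, d, g}): φ is false.
  c (successors {a, b, c, d, e, f, g, h}): φ is false.
  d (successors {b, c, e, f, g, h}): φ is false.
  e (successors {c, d, e, f, g, h}): φ is false.
  f (successors {c, d, e, f, g, h}): φ is false.
  g (successors {a, b, c, d, e, f, g, h}): φ is false.
  h (successors {a, c, d, e, f, g}): φ is false.
For instance, at g:
  At g: ◇(¬s ∧ s) requires ¬s ∧ s at some successor in {a, b, c, d, e, f, g, h}.
    At a: ¬s ∧ s is false.
    At b: ¬s ∧ s is false.
    At c: ¬s ∧ s is false.
    At d: ¬s ∧ s is false.
    At e: ¬s ∧ s is false.
    At f: ¬s ∧ s is false.
    At g: ¬s ∧ s is false.
    At h: ¬s ∧ s is false.
  So ◇(¬s ∧ s) is false at g.
Satisfying worlds: none.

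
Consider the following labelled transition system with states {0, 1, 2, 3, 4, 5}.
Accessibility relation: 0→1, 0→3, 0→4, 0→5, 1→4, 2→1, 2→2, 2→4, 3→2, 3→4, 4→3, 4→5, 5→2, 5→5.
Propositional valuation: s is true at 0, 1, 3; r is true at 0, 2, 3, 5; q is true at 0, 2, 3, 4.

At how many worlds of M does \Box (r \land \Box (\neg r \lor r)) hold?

Let φ = \Box (r \land \Box (\neg r \lor r)). Evaluate φ at each world:
  0 (successors {1, 3, 4, 5}): φ is false.
  1 (successors {4}): φ is false.
  2 (successors {1, 2, 4}): φ is false.
  3 (successors {2, 4}): φ is false.
  4 (successors {3, 5}): φ is true.
  5 (successors {2, 5}): φ is true.
For instance, at 4:
  At 4: \Box (r \land \Box (\neg r \lor r)) requires r \land \Box (\neg r \lor r) at every successor {3, 5}.
      At 3: r is true, \Box (\neg r \lor r) is true, so r \land \Box (\neg r \lor r) is true.
      At 5: r is true, \Box (\neg r \lor r) is true, so r \land \Box (\neg r \lor r) is true.
  So \Box (r \land \Box (\neg r \lor r)) is true at 4.
Satisfying worlds: {4, 5}

2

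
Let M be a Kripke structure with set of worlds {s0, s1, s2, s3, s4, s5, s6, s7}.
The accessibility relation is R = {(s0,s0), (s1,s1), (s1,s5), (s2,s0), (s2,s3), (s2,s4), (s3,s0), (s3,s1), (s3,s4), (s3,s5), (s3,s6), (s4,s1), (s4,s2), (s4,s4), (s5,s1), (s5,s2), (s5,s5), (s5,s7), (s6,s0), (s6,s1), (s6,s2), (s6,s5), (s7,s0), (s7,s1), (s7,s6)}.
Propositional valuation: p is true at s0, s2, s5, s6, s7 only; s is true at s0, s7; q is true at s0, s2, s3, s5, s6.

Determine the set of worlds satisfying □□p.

Let φ = □□p. Evaluate φ at each world:
  s0 (successors {s0}): φ is true.
  s1 (successors {s1, s5}): φ is false.
  s2 (successors {s0, s3, s4}): φ is false.
  s3 (successors {s0, s1, s4, s5, s6}): φ is false.
  s4 (successors {s1, s2, s4}): φ is false.
  s5 (successors {s1, s2, s5, s7}): φ is false.
  s6 (successors {s0, s1, s2, s5}): φ is false.
  s7 (successors {s0, s1, s6}): φ is false.
For instance, at s5:
  At s5: □□p requires □p at every successor {s1, s2, s5, s7}.
    □p fails at s1, so □□p is false at s5.
      At s1: □p requires p at every successor {s1, s5}.
        p fails at s1, so □p is false at s1.
Satisfying worlds: {s0}

s0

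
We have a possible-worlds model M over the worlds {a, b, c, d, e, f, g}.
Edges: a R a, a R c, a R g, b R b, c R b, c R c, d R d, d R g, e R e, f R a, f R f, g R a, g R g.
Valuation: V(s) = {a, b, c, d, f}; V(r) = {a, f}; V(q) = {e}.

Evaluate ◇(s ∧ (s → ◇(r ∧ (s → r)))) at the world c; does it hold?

No

Recall that ◇ψ holds at a world iff ψ holds at some accessible world.
At c: ◇(s ∧ (s → ◇(r ∧ (s → r)))) requires s ∧ (s → ◇(r ∧ (s → r))) at some successor in {b, c}.
  At b: s ∧ (s → ◇(r ∧ (s → r))) is false.
  At c: s ∧ (s → ◇(r ∧ (s → r))) is false.
So ◇(s ∧ (s → ◇(r ∧ (s → r)))) is false at c.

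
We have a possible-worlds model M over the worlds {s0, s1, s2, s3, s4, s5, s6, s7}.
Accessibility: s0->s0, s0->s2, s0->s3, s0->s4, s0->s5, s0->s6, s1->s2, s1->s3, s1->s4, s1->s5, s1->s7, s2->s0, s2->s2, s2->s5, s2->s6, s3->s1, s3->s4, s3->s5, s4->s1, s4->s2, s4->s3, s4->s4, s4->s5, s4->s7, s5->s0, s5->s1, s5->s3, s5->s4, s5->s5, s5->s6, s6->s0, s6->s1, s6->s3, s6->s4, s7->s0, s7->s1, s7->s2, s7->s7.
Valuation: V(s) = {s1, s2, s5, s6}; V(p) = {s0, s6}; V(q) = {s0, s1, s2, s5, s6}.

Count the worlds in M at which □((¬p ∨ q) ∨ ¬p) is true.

Let φ = □((¬p ∨ q) ∨ ¬p). Evaluate φ at each world:
  s0 (successors {s0, s2, s3, s4, s5, s6}): φ is true.
  s1 (successors {s2, s3, s4, s5, s7}): φ is true.
  s2 (successors {s0, s2, s5, s6}): φ is true.
  s3 (successors {s1, s4, s5}): φ is true.
  s4 (successors {s1, s2, s3, s4, s5, s7}): φ is true.
  s5 (successors {s0, s1, s3, s4, s5, s6}): φ is true.
  s6 (successors {s0, s1, s3, s4}): φ is true.
  s7 (successors {s0, s1, s2, s7}): φ is true.
For instance, at s3:
  At s3: □((¬p ∨ q) ∨ ¬p) requires (¬p ∨ q) ∨ ¬p at every successor {s1, s4, s5}.
    At s1: (¬p ∨ q) ∨ ¬p is true.
    At s4: (¬p ∨ q) ∨ ¬p is true.
    At s5: (¬p ∨ q) ∨ ¬p is true.
  So □((¬p ∨ q) ∨ ¬p) is true at s3.
Satisfying worlds: {s0, s1, s2, s3, s4, s5, s6, s7}

8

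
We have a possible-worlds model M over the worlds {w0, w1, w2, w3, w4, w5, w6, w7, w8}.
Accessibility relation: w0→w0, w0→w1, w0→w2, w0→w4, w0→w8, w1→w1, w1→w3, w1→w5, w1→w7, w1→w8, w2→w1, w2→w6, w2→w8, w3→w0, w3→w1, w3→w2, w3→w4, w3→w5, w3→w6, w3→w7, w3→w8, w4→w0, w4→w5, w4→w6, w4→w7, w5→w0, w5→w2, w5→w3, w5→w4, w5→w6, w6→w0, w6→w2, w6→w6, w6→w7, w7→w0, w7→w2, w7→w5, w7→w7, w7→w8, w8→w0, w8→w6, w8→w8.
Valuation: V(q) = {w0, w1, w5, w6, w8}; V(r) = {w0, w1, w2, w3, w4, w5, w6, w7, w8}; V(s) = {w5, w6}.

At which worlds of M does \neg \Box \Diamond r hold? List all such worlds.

Recall that \Box ψ holds at a world iff ψ holds at every accessible world, and \Diamond ψ holds iff ψ holds at some accessible world.
Let φ = \neg \Box \Diamond r. Evaluate φ at each world:
  w0 (successors {w0, w1, w2, w4, w8}): φ is false.
  w1 (successors {w1, w3, w5, w7, w8}): φ is false.
  w2 (successors {w1, w6, w8}): φ is false.
  w3 (successors {w0, w1, w2, w4, w5, w6, w7, w8}): φ is false.
  w4 (successors {w0, w5, w6, w7}): φ is false.
  w5 (successors {w0, w2, w3, w4, w6}): φ is false.
  w6 (successors {w0, w2, w6, w7}): φ is false.
  w7 (successors {w0, w2, w5, w7, w8}): φ is false.
  w8 (successors {w0, w6, w8}): φ is false.
For instance, at w6:
  At w6: \Box \Diamond r is true, so \neg \Box \Diamond r is false.
    At w6: \Box \Diamond r requires \Diamond r at every successor {w0, w2, w6, w7}.
      At w0: \Diamond r is true.
      At w2: \Diamond r is true.
      At w6: \Diamond r is true.
      At w7: \Diamond r is true.
    So \Box \Diamond r is true at w6.
Satisfying worlds: none.

none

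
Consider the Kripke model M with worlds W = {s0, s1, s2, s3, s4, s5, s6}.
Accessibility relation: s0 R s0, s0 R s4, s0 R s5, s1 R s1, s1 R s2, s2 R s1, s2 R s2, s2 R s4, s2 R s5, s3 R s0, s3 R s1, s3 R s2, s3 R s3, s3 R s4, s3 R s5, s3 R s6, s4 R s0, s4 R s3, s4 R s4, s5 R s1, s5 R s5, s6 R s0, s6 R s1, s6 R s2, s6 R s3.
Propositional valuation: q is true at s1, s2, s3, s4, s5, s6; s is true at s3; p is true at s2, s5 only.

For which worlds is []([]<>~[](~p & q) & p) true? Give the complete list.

none

Let φ = []([]<>~[](~p & q) & p). Evaluate φ at each world:
  s0 (successors {s0, s4, s5}): φ is false.
  s1 (successors {s1, s2}): φ is false.
  s2 (successors {s1, s2, s4, s5}): φ is false.
  s3 (successors {s0, s1, s2, s3, s4, s5, s6}): φ is false.
  s4 (successors {s0, s3, s4}): φ is false.
  s5 (successors {s1, s5}): φ is false.
  s6 (successors {s0, s1, s2, s3}): φ is false.
For instance, at s1:
  At s1: []([]<>~[](~p & q) & p) requires []<>~[](~p & q) & p at every successor {s1, s2}.
    []<>~[](~p & q) & p fails at s1, so []([]<>~[](~p & q) & p) is false at s1.
      At s1: []<>~[](~p & q) is true, p is false, so []<>~[](~p & q) & p is false.
Satisfying worlds: none.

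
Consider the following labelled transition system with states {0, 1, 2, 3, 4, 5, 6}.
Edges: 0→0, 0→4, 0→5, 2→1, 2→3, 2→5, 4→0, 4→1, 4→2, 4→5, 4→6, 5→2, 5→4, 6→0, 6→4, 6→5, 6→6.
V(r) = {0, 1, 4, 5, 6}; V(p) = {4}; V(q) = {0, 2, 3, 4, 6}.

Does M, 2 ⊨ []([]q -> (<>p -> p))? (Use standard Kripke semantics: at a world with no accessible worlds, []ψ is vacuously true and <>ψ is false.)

No

At 2: []([]q -> (<>p -> p)) requires []q -> (<>p -> p) at every successor {1, 3, 5}.
  []q -> (<>p -> p) fails at 5, so []([]q -> (<>p -> p)) is false at 2.
    At 5: []q is true, <>p -> p is false, so []q -> (<>p -> p) is false.
      At 5: []q requires q at every successor {2, 4}.
        At 2: q is true.
        At 4: q is true.
      So []q is true at 5.
      At 5: <>p is true, p is false, so <>p -> p is false.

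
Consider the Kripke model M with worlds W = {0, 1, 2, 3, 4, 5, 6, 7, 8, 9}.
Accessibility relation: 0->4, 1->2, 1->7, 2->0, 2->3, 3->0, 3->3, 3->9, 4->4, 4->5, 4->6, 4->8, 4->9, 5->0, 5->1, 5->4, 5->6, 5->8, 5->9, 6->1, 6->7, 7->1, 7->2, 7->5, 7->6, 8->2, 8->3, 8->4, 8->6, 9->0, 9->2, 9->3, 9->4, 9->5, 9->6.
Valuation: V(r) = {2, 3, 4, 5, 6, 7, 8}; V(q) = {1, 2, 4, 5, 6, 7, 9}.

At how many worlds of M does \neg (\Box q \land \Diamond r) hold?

Recall that \Box ψ holds at a world iff ψ holds at every accessible world, and \Diamond ψ holds iff ψ holds at some accessible world.
Let φ = \neg (\Box q \land \Diamond r). Evaluate φ at each world:
  0 (successors {4}): φ is false.
  1 (successors {2, 7}): φ is false.
  2 (successors {0, 3}): φ is true.
  3 (successors {0, 3, 9}): φ is true.
  4 (successors {4, 5, 6, 8, 9}): φ is true.
  5 (successors {0, 1, 4, 6, 8, 9}): φ is true.
  6 (successors {1, 7}): φ is false.
  7 (successors {1, 2, 5, 6}): φ is false.
  8 (successors {2, 3, 4, 6}): φ is true.
  9 (successors {0, 2, 3, 4, 5, 6}): φ is true.
For instance, at 6:
  At 6: \Box q \land \Diamond r is true, so \neg (\Box q \land \Diamond r) is false.
    At 6: \Box q is true, \Diamond r is true, so \Box q \land \Diamond r is true.
      At 6: \Box q requires q at every successor {1, 7}.
        At 1: q is true.
        At 7: q is true.
      So \Box q is true at 6.
      At 6: \Diamond r requires r at some successor in {1, 7}.
        r holds at 7, so \Diamond r is true at 6.
Satisfying worlds: {2, 3, 4, 5, 8, 9}

6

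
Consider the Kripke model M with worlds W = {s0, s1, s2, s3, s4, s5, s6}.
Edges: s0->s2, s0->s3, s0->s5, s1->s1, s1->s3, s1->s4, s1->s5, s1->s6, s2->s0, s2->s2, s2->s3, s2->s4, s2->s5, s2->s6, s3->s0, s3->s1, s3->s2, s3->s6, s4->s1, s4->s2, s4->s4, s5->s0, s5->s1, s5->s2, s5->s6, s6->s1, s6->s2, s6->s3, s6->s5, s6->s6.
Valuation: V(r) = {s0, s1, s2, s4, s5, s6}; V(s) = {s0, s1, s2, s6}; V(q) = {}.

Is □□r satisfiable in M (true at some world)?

No

Let φ = □□r. Evaluate φ at each world:
  s0 (successors {s2, s3, s5}): φ is false.
  s1 (successors {s1, s3, s4, s5, s6}): φ is false.
  s2 (successors {s0, s2, s3, s4, s5, s6}): φ is false.
  s3 (successors {s0, s1, s2, s6}): φ is false.
  s4 (successors {s1, s2, s4}): φ is false.
  s5 (successors {s0, s1, s2, s6}): φ is false.
  s6 (successors {s1, s2, s3, s5, s6}): φ is false.
For instance, at s4:
  At s4: □□r requires □r at every successor {s1, s2, s4}.
    □r fails at s1, so □□r is false at s4.
      At s1: □r requires r at every successor {s1, s3, s4, s5, s6}.
        r fails at s3, so □r is false at s1.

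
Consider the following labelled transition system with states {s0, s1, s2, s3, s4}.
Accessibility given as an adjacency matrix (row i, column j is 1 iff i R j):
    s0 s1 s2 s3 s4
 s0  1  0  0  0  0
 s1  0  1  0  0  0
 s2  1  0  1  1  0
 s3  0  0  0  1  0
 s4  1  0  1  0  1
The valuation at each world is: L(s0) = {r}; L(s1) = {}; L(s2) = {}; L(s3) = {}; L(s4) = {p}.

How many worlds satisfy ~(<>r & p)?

Let φ = ~(<>r & p). Evaluate φ at each world:
  s0 (successors {s0}): φ is true.
  s1 (successors {s1}): φ is true.
  s2 (successors {s0, s2, s3}): φ is true.
  s3 (successors {s3}): φ is true.
  s4 (successors {s0, s2, s4}): φ is false.
For instance, at s0:
  At s0: <>r & p is false, so ~(<>r & p) is true.
    At s0: <>r is true, p is false, so <>r & p is false.
      At s0: <>r requires r at some successor in {s0}.
        r holds at s0, so <>r is true at s0.
Satisfying worlds: {s0, s1, s2, s3}

4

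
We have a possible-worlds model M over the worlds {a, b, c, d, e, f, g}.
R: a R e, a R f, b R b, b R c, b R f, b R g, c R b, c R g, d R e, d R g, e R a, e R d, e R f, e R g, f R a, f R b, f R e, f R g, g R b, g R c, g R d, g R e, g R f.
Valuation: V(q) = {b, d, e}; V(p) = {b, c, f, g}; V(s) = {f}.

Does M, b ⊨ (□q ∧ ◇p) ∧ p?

At b: □q ∧ ◇p is false, p is true, so (□q ∧ ◇p) ∧ p is false.
  At b: □q is false, ◇p is true, so □q ∧ ◇p is false.
    At b: □q requires q at every successor {b, c, f, g}.
      q fails at c, so □q is false at b.
    At b: ◇p requires p at some successor in {b, c, f, g}.
      p holds at b, so ◇p is true at b.

No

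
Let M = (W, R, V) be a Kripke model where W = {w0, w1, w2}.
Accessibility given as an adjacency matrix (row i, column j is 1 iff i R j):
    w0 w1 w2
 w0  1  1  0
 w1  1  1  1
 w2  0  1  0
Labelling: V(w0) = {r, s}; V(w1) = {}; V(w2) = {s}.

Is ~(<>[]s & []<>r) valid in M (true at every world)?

Recall that []ψ holds at a world iff ψ holds at every accessible world, and <>ψ holds iff ψ holds at some accessible world.
Let φ = ~(<>[]s & []<>r). Evaluate φ at each world:
  w0 (successors {w0, w1}): φ is true.
  w1 (successors {w0, w1, w2}): φ is true.
  w2 (successors {w1}): φ is true.
For instance, at w2:
  At w2: <>[]s & []<>r is false, so ~(<>[]s & []<>r) is true.
    At w2: <>[]s is false, []<>r is true, so <>[]s & []<>r is false.
      At w2: <>[]s requires []s at some successor in {w1}.
        At w1: []s is false.
      So <>[]s is false at w2.
      At w2: []<>r requires <>r at every successor {w1}.
        At w1: <>r is true.
      So []<>r is true at w2.

Yes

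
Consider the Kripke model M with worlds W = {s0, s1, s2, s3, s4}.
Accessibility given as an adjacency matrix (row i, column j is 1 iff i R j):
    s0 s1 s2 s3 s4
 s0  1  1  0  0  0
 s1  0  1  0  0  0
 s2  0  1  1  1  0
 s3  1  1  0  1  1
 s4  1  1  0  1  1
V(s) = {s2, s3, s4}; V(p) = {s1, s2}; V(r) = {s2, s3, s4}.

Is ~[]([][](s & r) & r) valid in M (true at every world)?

Yes

Let φ = ~[]([][](s & r) & r). Evaluate φ at each world:
  s0 (successors {s0, s1}): φ is true.
  s1 (successors {s1}): φ is true.
  s2 (successors {s1, s2, s3}): φ is true.
  s3 (successors {s0, s1, s3, s4}): φ is true.
  s4 (successors {s0, s1, s3, s4}): φ is true.
For instance, at s3:
  At s3: []([][](s & r) & r) is false, so ~[]([][](s & r) & r) is true.
    At s3: []([][](s & r) & r) requires [][](s & r) & r at every successor {s0, s1, s3, s4}.
      [][](s & r) & r fails at s0, so []([][](s & r) & r) is false at s3.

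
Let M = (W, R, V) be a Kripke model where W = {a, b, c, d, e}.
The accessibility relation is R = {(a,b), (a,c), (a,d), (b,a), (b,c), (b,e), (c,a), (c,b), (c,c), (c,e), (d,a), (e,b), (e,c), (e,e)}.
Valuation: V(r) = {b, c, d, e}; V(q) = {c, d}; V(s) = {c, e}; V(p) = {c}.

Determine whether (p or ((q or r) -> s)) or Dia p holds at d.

Recall that Dia ψ holds at a world iff ψ holds at some accessible world.
At d: p or ((q or r) -> s) is false, Dia p is false, so (p or ((q or r) -> s)) or Dia p is false.
  At d: Dia p requires p at some successor in {a}.
    At a: p is false.
  So Dia p is false at d.

No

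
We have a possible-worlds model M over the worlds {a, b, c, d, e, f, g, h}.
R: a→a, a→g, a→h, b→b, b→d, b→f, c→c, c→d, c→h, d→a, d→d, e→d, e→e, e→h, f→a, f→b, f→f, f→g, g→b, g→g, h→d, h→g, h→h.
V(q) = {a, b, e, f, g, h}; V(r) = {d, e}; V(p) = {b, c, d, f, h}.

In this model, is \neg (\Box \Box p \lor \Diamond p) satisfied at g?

No

Recall that \Box ψ holds at a world iff ψ holds at every accessible world, and \Diamond ψ holds iff ψ holds at some accessible world.
At g: \Box \Box p \lor \Diamond p is true, so \neg (\Box \Box p \lor \Diamond p) is false.
  At g: \Box \Box p is false, \Diamond p is true, so \Box \Box p \lor \Diamond p is true.
    At g: \Box \Box p requires \Box p at every successor {b, g}.
      \Box p fails at g, so \Box \Box p is false at g.
    At g: \Diamond p requires p at some successor in {b, g}.
      p holds at b, so \Diamond p is true at g.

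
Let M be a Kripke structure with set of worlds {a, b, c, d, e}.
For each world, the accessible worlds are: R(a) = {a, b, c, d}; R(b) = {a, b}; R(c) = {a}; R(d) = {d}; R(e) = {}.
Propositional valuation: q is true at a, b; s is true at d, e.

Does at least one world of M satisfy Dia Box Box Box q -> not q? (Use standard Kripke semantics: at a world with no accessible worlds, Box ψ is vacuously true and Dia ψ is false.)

Let φ = Dia Box Box Box q -> not q. Evaluate φ at each world:
  a (successors {a, b, c, d}): φ is true.
  b (successors {a, b}): φ is true.
  c (successors {a}): φ is true.
  d (successors {d}): φ is true.
  e (successors ∅): φ is true.
Detail at a (witness):
  At a: Dia Box Box Box q is false, not q is false, so Dia Box Box Box q -> not q is true.
    At a: Dia Box Box Box q requires Box Box Box q at some successor in {a, b, c, d}.
      At a: Box Box Box q is false.
      At b: Box Box Box q is false.
      At c: Box Box Box q is false.
      At d: Box Box Box q is false.
    So Dia Box Box Box q is false at a.

Yes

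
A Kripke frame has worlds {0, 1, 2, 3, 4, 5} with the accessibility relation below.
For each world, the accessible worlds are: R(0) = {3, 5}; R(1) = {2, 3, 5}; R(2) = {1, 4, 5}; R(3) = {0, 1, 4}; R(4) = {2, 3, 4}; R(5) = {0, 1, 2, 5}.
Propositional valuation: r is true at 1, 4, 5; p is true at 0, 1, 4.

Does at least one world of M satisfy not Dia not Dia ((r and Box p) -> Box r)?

Yes

Let φ = not Dia not Dia ((r and Box p) -> Box r). Evaluate φ at each world:
  0 (successors {3, 5}): φ is true.
  1 (successors {2, 3, 5}): φ is true.
  2 (successors {1, 4, 5}): φ is true.
  3 (successors {0, 1, 4}): φ is true.
  4 (successors {2, 3, 4}): φ is true.
  5 (successors {0, 1, 2, 5}): φ is true.
Detail at 0 (witness):
  At 0: Dia not Dia ((r and Box p) -> Box r) is false, so not Dia not Dia ((r and Box p) -> Box r) is true.
    At 0: Dia not Dia ((r and Box p) -> Box r) requires not Dia ((r and Box p) -> Box r) at some successor in {3, 5}.
      At 3: not Dia ((r and Box p) -> Box r) is false.
      At 5: not Dia ((r and Box p) -> Box r) is false.
    So Dia not Dia ((r and Box p) -> Box r) is false at 0.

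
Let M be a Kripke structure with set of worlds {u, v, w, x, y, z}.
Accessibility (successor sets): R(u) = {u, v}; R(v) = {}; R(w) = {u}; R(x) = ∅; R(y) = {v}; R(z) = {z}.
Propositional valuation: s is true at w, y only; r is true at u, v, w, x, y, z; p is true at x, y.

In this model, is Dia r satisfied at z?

Recall that Dia ψ holds at a world iff ψ holds at some accessible world.
At z: Dia r requires r at some successor in {z}.
  r holds at z, so Dia r is true at z.

Yes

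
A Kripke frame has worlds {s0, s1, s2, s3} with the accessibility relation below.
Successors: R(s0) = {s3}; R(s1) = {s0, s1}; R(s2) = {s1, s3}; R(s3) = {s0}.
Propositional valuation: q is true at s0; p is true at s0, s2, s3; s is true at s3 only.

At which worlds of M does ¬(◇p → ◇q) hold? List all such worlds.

s0, s2

Let φ = ¬(◇p → ◇q). Evaluate φ at each world:
  s0 (successors {s3}): φ is true.
  s1 (successors {s0, s1}): φ is false.
  s2 (successors {s1, s3}): φ is true.
  s3 (successors {s0}): φ is false.
For instance, at s0:
  At s0: ◇p → ◇q is false, so ¬(◇p → ◇q) is true.
    At s0: ◇p is true, ◇q is false, so ◇p → ◇q is false.
      At s0: ◇p requires p at some successor in {s3}.
        p holds at s3, so ◇p is true at s0.
      At s0: ◇q requires q at some successor in {s3}.
        At s3: q is false.
      So ◇q is false at s0.
Satisfying worlds: {s0, s2}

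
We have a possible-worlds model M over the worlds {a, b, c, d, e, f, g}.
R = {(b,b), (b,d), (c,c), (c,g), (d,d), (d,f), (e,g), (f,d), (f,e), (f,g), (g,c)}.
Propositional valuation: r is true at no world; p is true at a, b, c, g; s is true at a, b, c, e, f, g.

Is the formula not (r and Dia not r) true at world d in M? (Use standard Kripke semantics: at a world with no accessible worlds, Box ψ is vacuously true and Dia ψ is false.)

Yes

Recall that Dia ψ holds at a world iff ψ holds at some accessible world.
At d: r and Dia not r is false, so not (r and Dia not r) is true.
  At d: r is false, Dia not r is true, so r and Dia not r is false.
    At d: Dia not r requires not r at some successor in {d, f}.
      not r holds at d, so Dia not r is true at d.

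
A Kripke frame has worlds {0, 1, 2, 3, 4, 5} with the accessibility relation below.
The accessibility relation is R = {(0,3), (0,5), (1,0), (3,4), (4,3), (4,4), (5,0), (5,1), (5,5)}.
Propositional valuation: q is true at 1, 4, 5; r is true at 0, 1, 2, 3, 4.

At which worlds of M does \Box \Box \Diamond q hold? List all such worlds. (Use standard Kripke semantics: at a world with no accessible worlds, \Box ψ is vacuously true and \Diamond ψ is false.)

1, 2, 3, 4

Let φ = \Box \Box \Diamond q. Evaluate φ at each world:
  0 (successors {3, 5}): φ is false.
  1 (successors {0}): φ is true.
  2 (successors ∅): φ is true.
  3 (successors {4}): φ is true.
  4 (successors {3, 4}): φ is true.
  5 (successors {0, 1, 5}): φ is false.
For instance, at 3:
  At 3: \Box \Box \Diamond q requires \Box \Diamond q at every successor {4}.
      At 4: \Box \Diamond q requires \Diamond q at every successor {3, 4}.
        At 3: \Diamond q is true.
        At 4: \Diamond q is true.
      So \Box \Diamond q is true at 4.
  So \Box \Box \Diamond q is true at 3.
Satisfying worlds: {1, 2, 3, 4}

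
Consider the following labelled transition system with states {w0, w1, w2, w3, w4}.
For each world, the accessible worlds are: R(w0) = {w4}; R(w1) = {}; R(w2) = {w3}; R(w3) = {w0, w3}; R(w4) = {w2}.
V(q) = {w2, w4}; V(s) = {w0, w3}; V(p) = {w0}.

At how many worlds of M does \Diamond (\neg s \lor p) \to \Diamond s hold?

Recall that \Diamond ψ holds at a world iff ψ holds at some accessible world.
Let φ = \Diamond (\neg s \lor p) \to \Diamond s. Evaluate φ at each world:
  w0 (successors {w4}): φ is false.
  w1 (successors ∅): φ is true.
  w2 (successors {w3}): φ is true.
  w3 (successors {w0, w3}): φ is true.
  w4 (successors {w2}): φ is false.
For instance, at w4:
  At w4: \Diamond (\neg s \lor p) is true, \Diamond s is false, so \Diamond (\neg s \lor p) \to \Diamond s is false.
    At w4: \Diamond (\neg s \lor p) requires \neg s \lor p at some successor in {w2}.
      \neg s \lor p holds at w2, so \Diamond (\neg s \lor p) is true at w4.
    At w4: \Diamond s requires s at some successor in {w2}.
      At w2: s is false.
    So \Diamond s is false at w4.
Satisfying worlds: {w1, w2, w3}

3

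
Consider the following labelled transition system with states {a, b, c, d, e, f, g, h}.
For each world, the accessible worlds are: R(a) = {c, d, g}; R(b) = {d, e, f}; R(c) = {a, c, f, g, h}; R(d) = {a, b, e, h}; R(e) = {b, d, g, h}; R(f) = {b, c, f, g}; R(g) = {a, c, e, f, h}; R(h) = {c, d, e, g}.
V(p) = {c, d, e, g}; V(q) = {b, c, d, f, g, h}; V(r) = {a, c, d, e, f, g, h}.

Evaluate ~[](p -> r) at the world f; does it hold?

No

Recall that []ψ holds at a world iff ψ holds at every accessible world, and <>ψ holds iff ψ holds at some accessible world.
At f: [](p -> r) is true, so ~[](p -> r) is false.
  At f: [](p -> r) requires p -> r at every successor {b, c, f, g}.
    At b: p -> r is true.
    At c: p -> r is true.
    At f: p -> r is true.
    At g: p -> r is true.
  So [](p -> r) is true at f.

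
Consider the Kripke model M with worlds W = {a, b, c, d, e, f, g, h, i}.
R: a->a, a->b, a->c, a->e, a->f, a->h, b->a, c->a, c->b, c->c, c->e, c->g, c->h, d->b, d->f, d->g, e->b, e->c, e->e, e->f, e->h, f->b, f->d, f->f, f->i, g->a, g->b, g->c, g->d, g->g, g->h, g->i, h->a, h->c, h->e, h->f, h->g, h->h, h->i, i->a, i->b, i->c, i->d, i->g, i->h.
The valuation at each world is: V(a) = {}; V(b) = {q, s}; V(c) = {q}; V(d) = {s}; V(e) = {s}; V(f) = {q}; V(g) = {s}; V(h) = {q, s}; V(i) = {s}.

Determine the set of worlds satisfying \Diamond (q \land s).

Let φ = \Diamond (q \land s). Evaluate φ at each world:
  a (successors {a, b, c, e, f, h}): φ is true.
  b (successors {a}): φ is false.
  c (successors {a, b, c, e, g, h}): φ is true.
  d (successors {b, f, g}): φ is true.
  e (successors {b, c, e, f, h}): φ is true.
  f (successors {b, d, f, i}): φ is true.
  g (successors {a, b, c, d, g, h, i}): φ is true.
  h (successors {a, c, e, f, g, h, i}): φ is true.
  i (successors {a, b, c, d, g, h}): φ is true.
For instance, at i:
  At i: \Diamond (q \land s) requires q \land s at some successor in {a, b, c, d, g, h}.
    q \land s holds at b, so \Diamond (q \land s) is true at i.
Satisfying worlds: {a, c, d, e, f, g, h, i}

a, c, d, e, f, g, h, i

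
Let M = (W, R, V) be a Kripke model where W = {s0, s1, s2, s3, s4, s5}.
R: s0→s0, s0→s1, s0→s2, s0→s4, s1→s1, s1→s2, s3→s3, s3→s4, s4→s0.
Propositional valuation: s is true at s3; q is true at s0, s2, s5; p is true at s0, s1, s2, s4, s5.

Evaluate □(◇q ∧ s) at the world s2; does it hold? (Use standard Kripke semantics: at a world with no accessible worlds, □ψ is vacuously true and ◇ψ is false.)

Recall that □ψ holds at a world iff ψ holds at every accessible world, and ◇ψ holds iff ψ holds at some accessible world.
At s2: no accessible worlds, so □(◇q ∧ s) holds vacuously.

Yes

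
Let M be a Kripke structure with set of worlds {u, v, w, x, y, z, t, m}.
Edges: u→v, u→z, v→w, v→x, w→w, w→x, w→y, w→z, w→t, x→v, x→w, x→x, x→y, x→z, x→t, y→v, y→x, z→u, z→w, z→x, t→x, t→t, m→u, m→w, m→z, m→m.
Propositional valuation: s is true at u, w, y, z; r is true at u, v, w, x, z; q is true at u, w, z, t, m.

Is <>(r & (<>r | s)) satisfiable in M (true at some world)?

Yes

Recall that <>ψ holds at a world iff ψ holds at some accessible world.
Let φ = <>(r & (<>r | s)). Evaluate φ at each world:
  u (successors {v, z}): φ is true.
  v (successors {w, x}): φ is true.
  w (successors {w, x, y, z, t}): φ is true.
  x (successors {v, w, x, y, z, t}): φ is true.
  y (successors {v, x}): φ is true.
  z (successors {u, w, x}): φ is true.
  t (successors {x, t}): φ is true.
  m (successors {u, w, z, m}): φ is true.
Detail at u (witness):
  At u: <>(r & (<>r | s)) requires r & (<>r | s) at some successor in {v, z}.
    r & (<>r | s) holds at v, so <>(r & (<>r | s)) is true at u.
      At v: r is true, <>r | s is true, so r & (<>r | s) is true.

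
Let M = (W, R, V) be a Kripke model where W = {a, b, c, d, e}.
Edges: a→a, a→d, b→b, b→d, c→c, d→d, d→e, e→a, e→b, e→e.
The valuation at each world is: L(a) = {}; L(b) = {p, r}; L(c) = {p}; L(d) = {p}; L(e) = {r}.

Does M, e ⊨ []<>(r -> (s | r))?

Yes

At e: []<>(r -> (s | r)) requires <>(r -> (s | r)) at every successor {a, b, e}.
    At a: <>(r -> (s | r)) requires r -> (s | r) at some successor in {a, d}.
      r -> (s | r) holds at a, so <>(r -> (s | r)) is true at a.
    At b: <>(r -> (s | r)) requires r -> (s | r) at some successor in {b, d}.
      r -> (s | r) holds at b, so <>(r -> (s | r)) is true at b.
    At e: <>(r -> (s | r)) requires r -> (s | r) at some successor in {a, b, e}.
      r -> (s | r) holds at a, so <>(r -> (s | r)) is true at e.
So []<>(r -> (s | r)) is true at e.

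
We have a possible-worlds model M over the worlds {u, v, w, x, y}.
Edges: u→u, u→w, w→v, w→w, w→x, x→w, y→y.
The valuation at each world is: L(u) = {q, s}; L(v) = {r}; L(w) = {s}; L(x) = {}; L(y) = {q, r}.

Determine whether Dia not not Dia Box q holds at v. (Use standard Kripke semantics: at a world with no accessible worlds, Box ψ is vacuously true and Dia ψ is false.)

No

At v: no accessible worlds, so Dia not not Dia Box q is false.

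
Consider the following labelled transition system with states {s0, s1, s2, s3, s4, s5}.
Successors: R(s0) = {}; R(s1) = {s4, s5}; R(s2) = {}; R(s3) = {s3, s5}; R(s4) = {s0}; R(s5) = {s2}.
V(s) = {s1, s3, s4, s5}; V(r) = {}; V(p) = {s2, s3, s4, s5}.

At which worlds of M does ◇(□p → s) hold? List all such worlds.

Let φ = ◇(□p → s). Evaluate φ at each world:
  s0 (successors ∅): φ is false.
  s1 (successors {s4, s5}): φ is true.
  s2 (successors ∅): φ is false.
  s3 (successors {s3, s5}): φ is true.
  s4 (successors {s0}): φ is false.
  s5 (successors {s2}): φ is false.
For instance, at s3:
  At s3: ◇(□p → s) requires □p → s at some successor in {s3, s5}.
    □p → s holds at s3, so ◇(□p → s) is true at s3.
      At s3: □p is true, s is true, so □p → s is true.
Satisfying worlds: {s1, s3}

s1, s3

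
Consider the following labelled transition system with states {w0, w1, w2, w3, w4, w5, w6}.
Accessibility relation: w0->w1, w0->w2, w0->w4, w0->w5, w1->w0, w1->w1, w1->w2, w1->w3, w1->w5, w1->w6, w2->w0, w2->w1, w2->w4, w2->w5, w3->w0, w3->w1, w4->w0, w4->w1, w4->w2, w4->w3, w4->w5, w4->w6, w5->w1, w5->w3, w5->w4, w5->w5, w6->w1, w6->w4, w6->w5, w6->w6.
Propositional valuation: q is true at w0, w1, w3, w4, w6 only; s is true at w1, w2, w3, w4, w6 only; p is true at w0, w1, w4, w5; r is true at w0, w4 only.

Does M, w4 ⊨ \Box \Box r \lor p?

At w4: \Box \Box r is false, p is true, so \Box \Box r \lor p is true.
  At w4: \Box \Box r requires \Box r at every successor {w0, w1, w2, w3, w5, w6}.
    \Box r fails at w0, so \Box \Box r is false at w4.
      At w0: \Box r requires r at every successor {w1, w2, w4, w5}.
        r fails at w1, so \Box r is false at w0.

Yes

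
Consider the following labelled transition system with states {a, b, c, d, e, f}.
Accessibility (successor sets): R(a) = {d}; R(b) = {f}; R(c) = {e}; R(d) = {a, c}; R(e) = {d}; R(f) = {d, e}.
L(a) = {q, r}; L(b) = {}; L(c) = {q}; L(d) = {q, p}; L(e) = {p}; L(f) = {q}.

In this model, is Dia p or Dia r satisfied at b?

At b: Dia p is false, Dia r is false, so Dia p or Dia r is false.
  At b: Dia p requires p at some successor in {f}.
    At f: p is false.
  So Dia p is false at b.
  At b: Dia r requires r at some successor in {f}.
    At f: r is false.
  So Dia r is false at b.

No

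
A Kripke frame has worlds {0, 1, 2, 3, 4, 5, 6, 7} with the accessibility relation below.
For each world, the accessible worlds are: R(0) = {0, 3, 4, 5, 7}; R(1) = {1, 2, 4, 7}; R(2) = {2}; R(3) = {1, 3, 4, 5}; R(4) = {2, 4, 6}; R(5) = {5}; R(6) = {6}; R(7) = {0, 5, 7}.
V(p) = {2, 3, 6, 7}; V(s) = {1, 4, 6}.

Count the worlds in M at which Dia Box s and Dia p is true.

Recall that Box ψ holds at a world iff ψ holds at every accessible world, and Dia ψ holds iff ψ holds at some accessible world.
Let φ = Dia Box s and Dia p. Evaluate φ at each world:
  0 (successors {0, 3, 4, 5, 7}): φ is false.
  1 (successors {1, 2, 4, 7}): φ is false.
  2 (successors {2}): φ is false.
  3 (successors {1, 3, 4, 5}): φ is false.
  4 (successors {2, 4, 6}): φ is true.
  5 (successors {5}): φ is false.
  6 (successors {6}): φ is true.
  7 (successors {0, 5, 7}): φ is false.
For instance, at 6:
  At 6: Dia Box s is true, Dia p is true, so Dia Box s and Dia p is true.
    At 6: Dia Box s requires Box s at some successor in {6}.
      Box s holds at 6, so Dia Box s is true at 6.
    At 6: Dia p requires p at some successor in {6}.
      p holds at 6, so Dia p is true at 6.
Satisfying worlds: {4, 6}

2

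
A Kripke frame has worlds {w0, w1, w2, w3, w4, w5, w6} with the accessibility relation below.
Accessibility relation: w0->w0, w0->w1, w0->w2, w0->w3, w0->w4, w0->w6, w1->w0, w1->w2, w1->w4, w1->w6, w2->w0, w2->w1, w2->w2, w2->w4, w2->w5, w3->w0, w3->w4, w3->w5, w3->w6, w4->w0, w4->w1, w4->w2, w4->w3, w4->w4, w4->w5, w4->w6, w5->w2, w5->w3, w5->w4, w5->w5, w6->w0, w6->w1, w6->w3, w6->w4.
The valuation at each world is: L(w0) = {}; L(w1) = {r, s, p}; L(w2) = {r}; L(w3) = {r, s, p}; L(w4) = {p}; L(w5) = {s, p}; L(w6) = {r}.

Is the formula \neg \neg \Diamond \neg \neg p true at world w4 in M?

Yes

Recall that \Diamond ψ holds at a world iff ψ holds at some accessible world.
At w4: \neg \Diamond \neg \neg p is false, so \neg \neg \Diamond \neg \neg p is true.
  At w4: \Diamond \neg \neg p is true, so \neg \Diamond \neg \neg p is false.
    At w4: \Diamond \neg \neg p requires \neg \neg p at some successor in {w0, w1, w2, w3, w4, w5, w6}.
      \neg \neg p holds at w1, so \Diamond \neg \neg p is true at w4.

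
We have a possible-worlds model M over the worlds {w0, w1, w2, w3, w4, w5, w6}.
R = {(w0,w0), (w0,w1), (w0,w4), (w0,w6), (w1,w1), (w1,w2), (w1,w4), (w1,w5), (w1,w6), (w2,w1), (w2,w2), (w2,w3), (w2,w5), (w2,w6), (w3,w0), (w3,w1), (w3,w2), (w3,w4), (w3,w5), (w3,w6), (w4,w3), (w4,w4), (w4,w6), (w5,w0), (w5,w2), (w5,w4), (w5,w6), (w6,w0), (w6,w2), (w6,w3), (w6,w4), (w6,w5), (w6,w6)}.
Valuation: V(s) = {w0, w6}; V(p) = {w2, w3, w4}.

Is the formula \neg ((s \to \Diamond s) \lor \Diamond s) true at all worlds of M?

Recall that \Diamond ψ holds at a world iff ψ holds at some accessible world.
Let φ = \neg ((s \to \Diamond s) \lor \Diamond s). Evaluate φ at each world:
  w0 (successors {w0, w1, w4, w6}): φ is false.
  w1 (successors {w1, w2, w4, w5, w6}): φ is false.
  w2 (successors {w1, w2, w3, w5, w6}): φ is false.
  w3 (successors {w0, w1, w2, w4, w5, w6}): φ is false.
  w4 (successors {w3, w4, w6}): φ is false.
  w5 (successors {w0, w2, w4, w6}): φ is false.
  w6 (successors {w0, w2, w3, w4, w5, w6}): φ is false.
Detail at w0 (counterexample):
  At w0: (s \to \Diamond s) \lor \Diamond s is true, so \neg ((s \to \Diamond s) \lor \Diamond s) is false.
    At w0: s \to \Diamond s is true, \Diamond s is true, so (s \to \Diamond s) \lor \Diamond s is true.
      At w0: s is true, \Diamond s is true, so s \to \Diamond s is true.
      At w0: \Diamond s requires s at some successor in {w0, w1, w4, w6}.
        s holds at w0, so \Diamond s is true at w0.

No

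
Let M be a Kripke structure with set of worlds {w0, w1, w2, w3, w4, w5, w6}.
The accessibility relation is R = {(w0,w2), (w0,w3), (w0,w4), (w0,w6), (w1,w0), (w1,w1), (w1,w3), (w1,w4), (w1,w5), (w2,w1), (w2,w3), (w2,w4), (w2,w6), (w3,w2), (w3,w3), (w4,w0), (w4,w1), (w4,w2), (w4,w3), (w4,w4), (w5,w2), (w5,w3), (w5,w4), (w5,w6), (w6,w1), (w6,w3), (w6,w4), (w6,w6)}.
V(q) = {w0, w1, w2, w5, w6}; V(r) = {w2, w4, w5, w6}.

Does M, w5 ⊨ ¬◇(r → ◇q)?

No

At w5: ◇(r → ◇q) is true, so ¬◇(r → ◇q) is false.
  At w5: ◇(r → ◇q) requires r → ◇q at some successor in {w2, w3, w4, w6}.
    r → ◇q holds at w2, so ◇(r → ◇q) is true at w5.
      At w2: r is true, ◇q is true, so r → ◇q is true.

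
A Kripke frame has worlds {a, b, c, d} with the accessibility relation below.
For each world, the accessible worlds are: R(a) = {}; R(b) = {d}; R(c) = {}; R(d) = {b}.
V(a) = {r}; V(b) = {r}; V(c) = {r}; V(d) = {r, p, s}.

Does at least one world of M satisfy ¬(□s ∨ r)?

Recall that □ψ holds at a world iff ψ holds at every accessible world, and ◇ψ holds iff ψ holds at some accessible world.
Let φ = ¬(□s ∨ r). Evaluate φ at each world:
  a (successors ∅): φ is false.
  b (successors {d}): φ is false.
  c (successors ∅): φ is false.
  d (successors {b}): φ is false.
For instance, at d:
  At d: □s ∨ r is true, so ¬(□s ∨ r) is false.
    At d: □s is false, r is true, so □s ∨ r is true.
      At d: □s requires s at every successor {b}.
        s fails at b, so □s is false at d.

No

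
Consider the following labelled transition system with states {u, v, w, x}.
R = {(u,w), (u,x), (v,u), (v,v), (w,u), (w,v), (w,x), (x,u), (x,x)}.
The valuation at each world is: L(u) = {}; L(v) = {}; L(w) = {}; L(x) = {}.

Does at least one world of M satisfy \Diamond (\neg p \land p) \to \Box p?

Recall that \Box ψ holds at a world iff ψ holds at every accessible world, and \Diamond ψ holds iff ψ holds at some accessible world.
Let φ = \Diamond (\neg p \land p) \to \Box p. Evaluate φ at each world:
  u (successors {w, x}): φ is true.
  v (successors {u, v}): φ is true.
  w (successors {u, v, x}): φ is true.
  x (successors {u, x}): φ is true.
Detail at u (witness):
  At u: \Diamond (\neg p \land p) is false, \Box p is false, so \Diamond (\neg p \land p) \to \Box p is true.
    At u: \Diamond (\neg p \land p) requires \neg p \land p at some successor in {w, x}.
      At w: \neg p \land p is false.
      At x: \neg p \land p is false.
    So \Diamond (\neg p \land p) is false at u.
    At u: \Box p requires p at every successor {w, x}.
      p fails at w, so \Box p is false at u.

Yes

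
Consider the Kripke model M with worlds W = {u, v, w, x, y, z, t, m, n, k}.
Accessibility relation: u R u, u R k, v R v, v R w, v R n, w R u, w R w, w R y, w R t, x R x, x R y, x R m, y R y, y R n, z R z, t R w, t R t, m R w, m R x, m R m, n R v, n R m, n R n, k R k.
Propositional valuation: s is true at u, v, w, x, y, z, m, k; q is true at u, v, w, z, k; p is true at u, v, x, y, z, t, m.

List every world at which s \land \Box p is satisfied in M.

x, z

Recall that \Box ψ holds at a world iff ψ holds at every accessible world, and \Diamond ψ holds iff ψ holds at some accessible world.
Let φ = s \land \Box p. Evaluate φ at each world:
  u (successors {u, k}): φ is false.
  v (successors {v, w, n}): φ is false.
  w (successors {u, w, y, t}): φ is false.
  x (successors {x, y, m}): φ is true.
  y (successors {y, n}): φ is false.
  z (successors {z}): φ is true.
  t (successors {w, t}): φ is false.
  m (successors {w, x, m}): φ is false.
  n (successors {v, m, n}): φ is false.
  k (successors {k}): φ is false.
For instance, at z:
  At z: s is true, \Box p is true, so s \land \Box p is true.
    At z: \Box p requires p at every successor {z}.
      At z: p is true.
    So \Box p is true at z.
Satisfying worlds: {x, z}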